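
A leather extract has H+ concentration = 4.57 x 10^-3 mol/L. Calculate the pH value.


pH = 2.34

pH = -log10[H+]
pH = -log10(4.57 x 10^-3) = 2.34


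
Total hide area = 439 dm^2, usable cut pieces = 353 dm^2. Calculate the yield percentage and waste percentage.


Yield = 80.4%
Waste = 19.6%


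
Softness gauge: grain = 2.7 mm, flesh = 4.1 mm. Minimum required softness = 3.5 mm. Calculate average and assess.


Average = (2.7 + 4.1) / 2 = 3.40 mm
Minimum = 3.5 mm
Meets requirement: No


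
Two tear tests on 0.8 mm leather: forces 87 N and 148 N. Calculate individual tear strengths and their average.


Tear 1 = 108.8 N/mm
Tear 2 = 185.0 N/mm
Average = 146.9 N/mm


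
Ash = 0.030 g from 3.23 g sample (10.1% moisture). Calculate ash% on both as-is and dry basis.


As-is ash% = 0.030 / 3.23 x 100 = 0.93%
Dry mass = 3.23 x (100 - 10.1) / 100 = 2.90377 g
Dry-basis ash% = 0.030 / 2.90377 x 100 = 1.03%


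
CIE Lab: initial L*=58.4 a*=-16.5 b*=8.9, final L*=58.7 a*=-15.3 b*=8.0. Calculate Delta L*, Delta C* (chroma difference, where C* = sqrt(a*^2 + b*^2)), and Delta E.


Delta L* = 0.3
Delta C* = -1.48
Delta E = 1.53


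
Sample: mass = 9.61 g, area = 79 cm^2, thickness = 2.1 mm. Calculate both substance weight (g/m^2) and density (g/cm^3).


SW = 9.61 / 79 x 10000 = 1216.5 g/m^2
Volume = 79 x 2.1 / 10 = 16.59 cm^3
Density = 9.61 / 16.59 = 0.579 g/cm^3


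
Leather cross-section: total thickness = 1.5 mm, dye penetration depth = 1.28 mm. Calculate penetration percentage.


Penetration% = 1.28 / 1.5 x 100
Penetration = 85.3%


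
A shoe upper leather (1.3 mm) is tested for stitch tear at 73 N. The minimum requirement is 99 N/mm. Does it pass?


STS = 73 / 1.3 = 56.2 N/mm
Minimum required: 99 N/mm
Passes: No


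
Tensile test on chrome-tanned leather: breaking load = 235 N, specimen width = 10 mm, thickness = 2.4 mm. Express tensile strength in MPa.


Cross-section = 10 x 2.4 = 24.0 mm^2
TS = 235 / 24.0 = 9.79 MPa
(1 N/mm^2 = 1 MPa)


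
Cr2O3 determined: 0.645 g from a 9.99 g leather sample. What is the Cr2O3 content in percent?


6.46%

Cr2O3% = 0.645 / 9.99 x 100
Cr2O3% = 6.46%


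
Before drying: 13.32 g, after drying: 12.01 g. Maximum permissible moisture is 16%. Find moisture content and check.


MC = (13.32 - 12.01) / 13.32 x 100 = 9.8%
Maximum: 16%
Acceptable: Yes


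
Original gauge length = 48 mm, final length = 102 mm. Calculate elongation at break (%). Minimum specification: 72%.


Extension = 102 - 48 = 54 mm
Elongation = 54 / 48 x 100 = 112.5%
Minimum required: 72%
Meets specification: Yes


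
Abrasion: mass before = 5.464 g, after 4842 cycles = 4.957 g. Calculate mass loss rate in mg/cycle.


Mass loss = 5.464 - 4.957 = 0.507 g
Rate = 0.507 / 4842 x 1000 = 0.105 mg/cycle


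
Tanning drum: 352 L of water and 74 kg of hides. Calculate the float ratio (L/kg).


4.8

Float ratio = water / hide weight
Ratio = 352 / 74 = 4.8


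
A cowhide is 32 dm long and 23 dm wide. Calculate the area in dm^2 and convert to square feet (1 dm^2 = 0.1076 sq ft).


736 dm^2
79.19 sq ft

Area = 32 x 23 = 736 dm^2
Conversion: 736 x 0.1076 = 79.19 sq ft


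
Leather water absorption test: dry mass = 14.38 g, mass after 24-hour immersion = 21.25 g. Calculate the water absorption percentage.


47.8%


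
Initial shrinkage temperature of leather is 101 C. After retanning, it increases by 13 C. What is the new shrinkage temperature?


New Ts = 101 + 13 = 114 C


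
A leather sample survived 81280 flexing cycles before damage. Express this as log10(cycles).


4.91


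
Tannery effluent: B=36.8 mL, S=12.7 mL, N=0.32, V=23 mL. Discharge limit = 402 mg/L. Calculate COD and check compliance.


COD = (36.8 - 12.7) x 0.32 x 8000 / 23 = 2682.4 mg/L
Limit: 402 mg/L
Compliant: No


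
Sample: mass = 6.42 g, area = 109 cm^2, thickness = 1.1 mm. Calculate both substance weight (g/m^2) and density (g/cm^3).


SW = 6.42 / 109 x 10000 = 589.0 g/m^2
Volume = 109 x 1.1 / 10 = 11.99 cm^3
Density = 6.42 / 11.99 = 0.535 g/cm^3


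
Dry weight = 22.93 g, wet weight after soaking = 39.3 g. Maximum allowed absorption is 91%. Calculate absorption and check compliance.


Absorption = 71.4%
Compliant: Yes

WA = (39.3 - 22.93) / 22.93 x 100 = 71.4%
Maximum allowed: 91%
Compliant: Yes


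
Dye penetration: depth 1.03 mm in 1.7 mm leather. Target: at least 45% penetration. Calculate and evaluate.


Penetration = 60.6%
Meets target: Yes


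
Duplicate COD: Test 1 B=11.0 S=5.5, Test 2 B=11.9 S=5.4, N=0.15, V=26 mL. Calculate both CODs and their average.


COD1 = (11.0 - 5.5) x 0.15 x 8000 / 26 = 253.8 mg/L
COD2 = (11.9 - 5.4) x 0.15 x 8000 / 26 = 300.0 mg/L
Average = (253.8 + 300.0) / 2 = 276.9 mg/L


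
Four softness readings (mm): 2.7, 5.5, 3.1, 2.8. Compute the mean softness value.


3.53 mm

Sum = 2.7 + 5.5 + 3.1 + 2.8
Mean = 14.1 / 4 = 3.53 mm


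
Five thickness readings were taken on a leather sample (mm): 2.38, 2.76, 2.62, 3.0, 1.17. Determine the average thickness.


Sum = 2.38 + 2.76 + 2.62 + 3.0 + 1.17 = 11.93
Average = 11.93 / 5 = 2.39 mm


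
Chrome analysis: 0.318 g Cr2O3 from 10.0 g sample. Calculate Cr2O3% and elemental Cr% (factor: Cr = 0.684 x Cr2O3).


Cr2O3 = 3.18%
Cr = 2.18%


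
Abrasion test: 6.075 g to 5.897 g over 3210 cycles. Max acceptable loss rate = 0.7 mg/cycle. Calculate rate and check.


Rate = 0.055 mg/cycle
Passes: Yes

Loss = 6.075 - 5.897 = 0.178 g
Rate = 0.178 g / 3210 cycles x 1000 = 0.055 mg/cycle
Max = 0.7 mg/cycle
Passes: Yes


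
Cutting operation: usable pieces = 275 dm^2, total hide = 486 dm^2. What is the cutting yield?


Yield = usable / total x 100
Yield = 275 / 486 x 100 = 56.6%


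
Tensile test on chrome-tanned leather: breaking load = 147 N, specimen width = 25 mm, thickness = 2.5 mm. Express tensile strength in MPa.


2.35 MPa


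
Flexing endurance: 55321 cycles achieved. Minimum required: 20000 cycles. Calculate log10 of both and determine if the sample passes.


log10(55321) = 4.74
log10(20000) = 4.30
Passes: Yes


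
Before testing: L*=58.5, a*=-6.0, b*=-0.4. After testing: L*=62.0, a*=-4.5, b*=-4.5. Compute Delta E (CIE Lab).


Delta E = 5.60

dL = 62.0 - 58.5 = 3.5
da = -4.5 - (-6.0) = 1.5
db = -4.5 - (-0.4) = -4.1
dE = sqrt((3.5)^2 + (1.5)^2 + (-4.1)^2) = 5.60


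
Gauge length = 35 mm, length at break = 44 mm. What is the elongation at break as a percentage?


Extension = 44 - 35 = 9 mm
Elongation = 9 / 35 x 100 = 25.7%


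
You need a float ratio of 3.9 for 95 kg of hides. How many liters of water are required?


370.5 L

Water = hide weight x target ratio
Water = 95 x 3.9 = 370.5 L


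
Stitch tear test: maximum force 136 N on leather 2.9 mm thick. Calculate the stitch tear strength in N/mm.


Stitch tear strength = force / thickness
STS = 136 / 2.9 = 46.9 N/mm


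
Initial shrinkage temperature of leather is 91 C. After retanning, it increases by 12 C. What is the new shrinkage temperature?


New Ts = 91 + 12 = 103 C


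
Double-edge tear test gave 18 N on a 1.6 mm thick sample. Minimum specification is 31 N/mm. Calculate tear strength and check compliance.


Tear strength = 11.3 N/mm
Compliant: No


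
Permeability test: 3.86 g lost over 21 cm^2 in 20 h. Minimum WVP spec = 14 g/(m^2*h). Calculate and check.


WVP = 3.86 / (21 x 20) x 10000 = 91.90 g/(m^2*h)
Minimum: 14 g/(m^2*h)
Meets spec: Yes


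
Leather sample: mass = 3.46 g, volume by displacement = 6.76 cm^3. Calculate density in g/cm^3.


Density = mass / volume
Density = 3.46 / 6.76 = 0.512 g/cm^3


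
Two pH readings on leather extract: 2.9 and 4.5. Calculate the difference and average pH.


Difference = |2.9 - 4.5| = 1.6
Average = (2.9 + 4.5) / 2 = 3.70


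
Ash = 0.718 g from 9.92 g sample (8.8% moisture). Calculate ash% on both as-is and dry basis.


As-is ash% = 0.718 / 9.92 x 100 = 7.24%
Dry mass = 9.92 x (100 - 8.8) / 100 = 9.04704 g
Dry-basis ash% = 0.718 / 9.04704 x 100 = 7.94%


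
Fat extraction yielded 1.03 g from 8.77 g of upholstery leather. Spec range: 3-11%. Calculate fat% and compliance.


Fat content = 11.7%
Compliant: No

Fat% = 1.03 / 8.77 x 100 = 11.7%
Spec range: 3-11%
Compliant: No


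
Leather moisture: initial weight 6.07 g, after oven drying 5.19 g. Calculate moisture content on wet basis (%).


Moisture = 6.07 - 5.19 = 0.88 g
MC = 0.88 / 6.07 x 100 = 14.5%


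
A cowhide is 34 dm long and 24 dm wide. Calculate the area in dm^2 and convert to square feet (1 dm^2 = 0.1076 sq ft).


816 dm^2
87.80 sq ft


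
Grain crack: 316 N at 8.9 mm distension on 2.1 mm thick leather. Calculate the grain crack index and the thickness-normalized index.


Crack index = 316 / 8.9 = 35.5 N/mm
Normalized = 35.5 / 2.1 = 16.9 N/mm per mm


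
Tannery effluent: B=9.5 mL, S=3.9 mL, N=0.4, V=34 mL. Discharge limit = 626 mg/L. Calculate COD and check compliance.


COD = (9.5 - 3.9) x 0.4 x 8000 / 34 = 527.1 mg/L
Limit: 626 mg/L
Compliant: Yes


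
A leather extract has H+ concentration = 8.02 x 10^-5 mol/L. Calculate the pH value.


pH = -log10[H+]
pH = -log10(8.02 x 10^-5) = 4.10


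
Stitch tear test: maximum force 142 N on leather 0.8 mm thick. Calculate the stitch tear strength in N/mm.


177.5 N/mm

Stitch tear strength = force / thickness
STS = 142 / 0.8 = 177.5 N/mm


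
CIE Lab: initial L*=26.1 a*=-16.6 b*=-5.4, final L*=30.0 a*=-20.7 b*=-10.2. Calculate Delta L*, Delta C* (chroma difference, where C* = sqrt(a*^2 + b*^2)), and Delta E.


Delta L* = 3.9
Delta C* = 5.62
Delta E = 7.42

Delta L* = 30.0 - 26.1 = 3.9
C1* = sqrt((-16.6)^2 + (-5.4)^2) = 17.456
C2* = sqrt((-20.7)^2 + (-10.2)^2) = 23.077
Delta C* = 23.077 - 17.456 = 5.62
Delta E = sqrt((3.9)^2 + (-4.1)^2 + (-4.8)^2) = 7.42


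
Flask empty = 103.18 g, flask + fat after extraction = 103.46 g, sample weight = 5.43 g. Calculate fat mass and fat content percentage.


Fat mass = 103.46 - 103.18 = 0.28 g
Fat% = 0.28 / 5.43 x 100 = 5.2%


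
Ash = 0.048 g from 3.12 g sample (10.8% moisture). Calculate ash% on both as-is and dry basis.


As-is ash = 1.54%
Dry-basis ash = 1.72%

As-is ash% = 0.048 / 3.12 x 100 = 1.54%
Dry mass = 3.12 x (100 - 10.8) / 100 = 2.78304 g
Dry-basis ash% = 0.048 / 2.78304 x 100 = 1.72%


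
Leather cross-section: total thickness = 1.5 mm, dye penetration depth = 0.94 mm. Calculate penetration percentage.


Penetration% = 0.94 / 1.5 x 100
Penetration = 62.7%


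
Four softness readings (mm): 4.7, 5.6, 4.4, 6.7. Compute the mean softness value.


Sum = 4.7 + 5.6 + 4.4 + 6.7
Mean = 21.4 / 4 = 5.35 mm


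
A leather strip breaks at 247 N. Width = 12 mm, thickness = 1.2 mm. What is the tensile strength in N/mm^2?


Cross-sectional area = 12 x 1.2 = 14.4 mm^2
Tensile strength = 247 / 14.4 = 17.15 N/mm^2


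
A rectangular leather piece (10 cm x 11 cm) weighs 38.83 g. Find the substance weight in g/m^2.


3530.0 g/m^2

Area = 10 x 11 = 110 cm^2
SW = 38.83 / 110 x 10000 = 3530.0 g/m^2


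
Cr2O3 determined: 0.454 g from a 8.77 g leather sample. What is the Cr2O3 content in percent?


5.18%

Cr2O3% = 0.454 / 8.77 x 100
Cr2O3% = 5.18%


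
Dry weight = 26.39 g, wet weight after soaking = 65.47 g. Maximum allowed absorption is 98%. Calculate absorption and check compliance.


Absorption = 148.1%
Compliant: No

WA = (65.47 - 26.39) / 26.39 x 100 = 148.1%
Maximum allowed: 98%
Compliant: No


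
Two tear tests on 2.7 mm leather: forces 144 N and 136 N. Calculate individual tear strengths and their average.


Tear 1 = 144 / 2.7 = 53.3 N/mm
Tear 2 = 136 / 2.7 = 50.4 N/mm
Average = (53.3 + 50.4) / 2 = 51.9 N/mm


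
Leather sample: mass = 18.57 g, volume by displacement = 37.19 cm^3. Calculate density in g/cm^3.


Density = mass / volume
Density = 18.57 / 37.19 = 0.499 g/cm^3


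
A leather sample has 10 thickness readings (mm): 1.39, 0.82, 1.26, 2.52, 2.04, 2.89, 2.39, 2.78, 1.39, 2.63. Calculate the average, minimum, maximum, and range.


Average = 2.01 mm
Min = 0.82 mm
Max = 2.89 mm
Range = 2.07 mm

Sum = 20.11
Average = 20.11 / 10 = 2.01 mm
Minimum = 0.82 mm
Maximum = 2.89 mm
Range = 2.89 - 0.82 = 2.07 mm


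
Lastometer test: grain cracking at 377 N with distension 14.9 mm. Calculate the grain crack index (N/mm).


25.3 N/mm

Grain crack index = force / distension
Index = 377 / 14.9 = 25.3 N/mm


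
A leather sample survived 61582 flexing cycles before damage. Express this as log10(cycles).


log10(61582) = 4.79


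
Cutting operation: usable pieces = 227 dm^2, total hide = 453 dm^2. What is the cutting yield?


50.1%


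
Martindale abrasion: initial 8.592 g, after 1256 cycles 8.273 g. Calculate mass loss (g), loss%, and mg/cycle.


Mass loss = 0.319 g
Loss = 3.71%
Rate = 0.254 mg/cycle


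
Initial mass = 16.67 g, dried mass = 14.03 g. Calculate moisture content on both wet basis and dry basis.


Moisture lost = 16.67 - 14.03 = 2.64 g
Wet basis MC = 2.64 / 16.67 x 100 = 15.8%
Dry basis MC = 2.64 / 14.03 x 100 = 18.8%


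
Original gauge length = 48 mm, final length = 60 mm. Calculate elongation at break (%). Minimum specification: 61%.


Elongation = 25.0%
Meets spec: No

Extension = 60 - 48 = 12 mm
Elongation = 12 / 48 x 100 = 25.0%
Minimum required: 61%
Meets specification: No


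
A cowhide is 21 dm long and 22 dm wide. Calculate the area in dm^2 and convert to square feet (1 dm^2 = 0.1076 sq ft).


Area = 21 x 22 = 462 dm^2
Conversion: 462 x 0.1076 = 49.71 sq ft


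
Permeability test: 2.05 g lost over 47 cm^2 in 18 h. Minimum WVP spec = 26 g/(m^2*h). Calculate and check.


WVP = 24.23 g/(m^2*h)
Meets specification: No


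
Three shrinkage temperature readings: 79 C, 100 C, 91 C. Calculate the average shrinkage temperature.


Average = (79 + 100 + 91) / 3
Average = 270 / 3 = 90.0 C


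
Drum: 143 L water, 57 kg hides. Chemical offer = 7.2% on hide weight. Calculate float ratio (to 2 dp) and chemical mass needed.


Float ratio = 2.51
Chemical needed = 4.104 kg

Float ratio = 143 / 57 = 2.51
Chemical = 57 x 7.2 / 100 = 4.104 kg


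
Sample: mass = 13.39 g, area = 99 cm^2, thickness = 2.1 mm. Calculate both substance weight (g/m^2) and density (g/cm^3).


Substance weight = 1352.5 g/m^2
Density = 0.644 g/cm^3

SW = 13.39 / 99 x 10000 = 1352.5 g/m^2
Volume = 99 x 2.1 / 10 = 20.79 cm^3
Density = 13.39 / 20.79 = 0.644 g/cm^3


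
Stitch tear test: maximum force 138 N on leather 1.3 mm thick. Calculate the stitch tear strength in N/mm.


106.2 N/mm


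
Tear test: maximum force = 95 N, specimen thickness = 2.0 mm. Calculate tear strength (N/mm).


Tear strength = force / thickness
Tear = 95 / 2.0 = 47.5 N/mm


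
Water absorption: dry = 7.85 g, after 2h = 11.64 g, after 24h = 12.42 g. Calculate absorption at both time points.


WA (2h) = (11.64 - 7.85) / 7.85 x 100 = 48.3%
WA (24h) = (12.42 - 7.85) / 7.85 x 100 = 58.2%


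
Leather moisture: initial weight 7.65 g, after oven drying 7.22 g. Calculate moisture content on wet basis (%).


5.6%

Moisture = 7.65 - 7.22 = 0.43 g
MC = 0.43 / 7.65 x 100 = 5.6%


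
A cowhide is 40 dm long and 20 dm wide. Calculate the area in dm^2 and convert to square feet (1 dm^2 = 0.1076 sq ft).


Area = 40 x 20 = 800 dm^2
Conversion: 800 x 0.1076 = 86.08 sq ft


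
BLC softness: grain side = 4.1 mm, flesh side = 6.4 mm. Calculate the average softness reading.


Average = (4.1 + 6.4) / 2
Average = 5.25 mm


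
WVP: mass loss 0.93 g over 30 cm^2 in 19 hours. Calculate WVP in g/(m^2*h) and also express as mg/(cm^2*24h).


WVP = 16.32 g/(m^2*h)
Daily rate = 39.16 mg/(cm^2*24h)


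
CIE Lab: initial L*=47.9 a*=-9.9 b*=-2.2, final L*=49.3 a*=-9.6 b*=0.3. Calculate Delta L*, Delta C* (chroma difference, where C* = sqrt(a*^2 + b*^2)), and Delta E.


Delta L* = 49.3 - 47.9 = 1.4
C1* = sqrt((-9.9)^2 + (-2.2)^2) = 10.141
C2* = sqrt((-9.6)^2 + (0.3)^2) = 9.605
Delta C* = 9.605 - 10.141 = -0.54
Delta E = sqrt((1.4)^2 + (0.3)^2 + (2.5)^2) = 2.88


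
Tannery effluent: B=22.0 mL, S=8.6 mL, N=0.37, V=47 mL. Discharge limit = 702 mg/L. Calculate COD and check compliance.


COD = 843.9 mg/L
Compliant: No


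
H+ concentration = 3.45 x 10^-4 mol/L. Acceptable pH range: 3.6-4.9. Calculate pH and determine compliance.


pH = 3.46
Compliant: No


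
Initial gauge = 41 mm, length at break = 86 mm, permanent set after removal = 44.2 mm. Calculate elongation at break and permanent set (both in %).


Elongation at break = 109.8%
Permanent set = 7.8%


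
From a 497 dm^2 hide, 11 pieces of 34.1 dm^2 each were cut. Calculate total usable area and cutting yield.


Total usable = 11 x 34.1 = 375.1 dm^2
Yield = 375.1 / 497 x 100 = 75.5%


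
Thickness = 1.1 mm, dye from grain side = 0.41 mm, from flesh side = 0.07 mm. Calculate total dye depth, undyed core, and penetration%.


Total dyed = 0.41 + 0.07 = 0.48 mm
Undyed core = 1.1 - 0.48 = 0.62 mm
Penetration = 0.48 / 1.1 x 100 = 43.6%


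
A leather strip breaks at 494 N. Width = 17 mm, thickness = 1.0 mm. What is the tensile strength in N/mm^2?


Cross-sectional area = 17 x 1.0 = 17.0 mm^2
Tensile strength = 494 / 17.0 = 29.06 N/mm^2


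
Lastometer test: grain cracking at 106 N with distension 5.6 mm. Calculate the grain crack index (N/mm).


Grain crack index = force / distension
Index = 106 / 5.6 = 18.9 N/mm


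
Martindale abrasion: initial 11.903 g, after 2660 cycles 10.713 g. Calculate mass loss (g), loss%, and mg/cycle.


Mass loss = 1.190 g
Loss = 10.00%
Rate = 0.447 mg/cycle


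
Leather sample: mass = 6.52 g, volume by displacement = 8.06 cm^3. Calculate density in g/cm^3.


0.809 g/cm^3

Density = mass / volume
Density = 6.52 / 8.06 = 0.809 g/cm^3


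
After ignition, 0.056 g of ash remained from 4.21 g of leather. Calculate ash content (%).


Ash% = 0.056 / 4.21 x 100
Ash% = 1.33%


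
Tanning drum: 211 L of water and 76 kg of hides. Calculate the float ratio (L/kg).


2.8

Float ratio = water / hide weight
Ratio = 211 / 76 = 2.8


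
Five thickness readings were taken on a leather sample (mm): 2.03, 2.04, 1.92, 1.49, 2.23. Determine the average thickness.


1.94 mm


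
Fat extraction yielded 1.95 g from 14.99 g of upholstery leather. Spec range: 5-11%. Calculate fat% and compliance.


Fat% = 1.95 / 14.99 x 100 = 13.0%
Spec range: 5-11%
Compliant: No


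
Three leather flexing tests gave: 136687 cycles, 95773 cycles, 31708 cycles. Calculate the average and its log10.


Average = (136687 + 95773 + 31708) / 3 = 88056 cycles
log10(88056) = 4.94


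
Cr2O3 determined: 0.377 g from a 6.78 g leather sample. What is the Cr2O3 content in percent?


5.56%


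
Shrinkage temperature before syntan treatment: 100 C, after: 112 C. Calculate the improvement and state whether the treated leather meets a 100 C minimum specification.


Improvement = 12 C
Meets 100 C spec: Yes


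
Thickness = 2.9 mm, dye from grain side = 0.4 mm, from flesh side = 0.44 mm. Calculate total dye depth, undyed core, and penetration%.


Total dyed = 0.4 + 0.44 = 0.84 mm
Undyed core = 2.9 - 0.84 = 2.06 mm
Penetration = 0.84 / 2.9 x 100 = 29.0%


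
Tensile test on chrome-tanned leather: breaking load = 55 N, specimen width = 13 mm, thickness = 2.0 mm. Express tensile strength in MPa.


Cross-section = 13 x 2.0 = 26.0 mm^2
TS = 55 / 26.0 = 2.12 MPa
(1 N/mm^2 = 1 MPa)


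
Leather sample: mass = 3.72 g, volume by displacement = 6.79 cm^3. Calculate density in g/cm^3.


0.548 g/cm^3

Density = mass / volume
Density = 3.72 / 6.79 = 0.548 g/cm^3


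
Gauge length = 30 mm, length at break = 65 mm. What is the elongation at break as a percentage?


Extension = 65 - 30 = 35 mm
Elongation = 35 / 30 x 100 = 116.7%


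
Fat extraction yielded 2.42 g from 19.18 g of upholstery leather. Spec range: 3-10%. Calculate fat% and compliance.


Fat% = 2.42 / 19.18 x 100 = 12.6%
Spec range: 3-10%
Compliant: No


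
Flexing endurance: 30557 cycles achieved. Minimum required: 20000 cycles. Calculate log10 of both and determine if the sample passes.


log10(30557) = 4.49
log10(20000) = 4.30
Passes: Yes


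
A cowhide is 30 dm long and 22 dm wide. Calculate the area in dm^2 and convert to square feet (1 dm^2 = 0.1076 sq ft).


Area = 30 x 22 = 660 dm^2
Conversion: 660 x 0.1076 = 71.02 sq ft


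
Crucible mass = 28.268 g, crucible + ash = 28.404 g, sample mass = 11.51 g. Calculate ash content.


Ash mass = 28.404 - 28.268 = 0.136 g
Ash% = 0.136 / 11.51 x 100 = 1.18%


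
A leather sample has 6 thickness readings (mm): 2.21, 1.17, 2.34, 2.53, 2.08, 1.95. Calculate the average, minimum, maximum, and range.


Average = 2.05 mm
Min = 1.17 mm
Max = 2.53 mm
Range = 1.36 mm

Sum = 12.28
Average = 12.28 / 6 = 2.05 mm
Minimum = 1.17 mm
Maximum = 2.53 mm
Range = 2.53 - 1.17 = 1.36 mm


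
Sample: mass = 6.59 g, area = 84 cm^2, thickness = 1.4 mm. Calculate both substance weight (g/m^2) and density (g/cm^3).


SW = 6.59 / 84 x 10000 = 784.5 g/m^2
Volume = 84 x 1.4 / 10 = 11.76 cm^3
Density = 6.59 / 11.76 = 0.560 g/cm^3


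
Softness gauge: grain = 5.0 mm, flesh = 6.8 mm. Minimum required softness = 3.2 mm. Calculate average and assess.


Average = (5.0 + 6.8) / 2 = 5.90 mm
Minimum = 3.2 mm
Meets requirement: Yes


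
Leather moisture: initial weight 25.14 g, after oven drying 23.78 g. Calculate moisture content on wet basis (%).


Moisture = 25.14 - 23.78 = 1.36 g
MC = 1.36 / 25.14 x 100 = 5.4%


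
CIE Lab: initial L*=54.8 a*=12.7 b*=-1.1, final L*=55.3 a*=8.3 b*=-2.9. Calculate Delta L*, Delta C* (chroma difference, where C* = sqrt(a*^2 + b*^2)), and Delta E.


Delta L* = 0.5
Delta C* = -3.96
Delta E = 4.78


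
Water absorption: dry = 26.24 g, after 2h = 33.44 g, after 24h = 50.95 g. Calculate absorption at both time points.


WA (2h) = (33.44 - 26.24) / 26.24 x 100 = 27.4%
WA (24h) = (50.95 - 26.24) / 26.24 x 100 = 94.2%


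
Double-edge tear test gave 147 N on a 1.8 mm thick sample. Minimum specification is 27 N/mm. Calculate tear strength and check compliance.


Tear strength = 147 / 1.8 = 81.7 N/mm
Required minimum = 27 N/mm
Compliant: Yes


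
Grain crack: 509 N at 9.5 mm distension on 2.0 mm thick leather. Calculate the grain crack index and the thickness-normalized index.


Crack index = 509 / 9.5 = 53.6 N/mm
Normalized = 53.6 / 2.0 = 26.8 N/mm per mm


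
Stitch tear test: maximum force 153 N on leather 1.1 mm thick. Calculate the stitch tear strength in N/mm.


Stitch tear strength = force / thickness
STS = 153 / 1.1 = 139.1 N/mm


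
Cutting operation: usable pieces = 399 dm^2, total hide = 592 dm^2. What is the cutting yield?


Yield = usable / total x 100
Yield = 399 / 592 x 100 = 67.4%


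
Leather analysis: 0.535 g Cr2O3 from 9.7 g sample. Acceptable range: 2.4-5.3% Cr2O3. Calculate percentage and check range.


Cr2O3% = 0.535 / 9.7 x 100 = 5.52%
Acceptable range: 2.4 to 5.3%
Within range: No


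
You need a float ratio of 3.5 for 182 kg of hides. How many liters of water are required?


637.0 L

Water = hide weight x target ratio
Water = 182 x 3.5 = 637.0 L


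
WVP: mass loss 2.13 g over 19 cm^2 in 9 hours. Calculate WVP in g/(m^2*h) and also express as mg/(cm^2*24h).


WVP = 2.13 / (19 x 9) x 10000 = 124.56 g/(m^2*h)
Mass loss in mg = 2.13 x 1000 = 2130 mg
Per cm^2 per 24h in mg: 2130 x 24 / (19 x 9) = 51120 / 171 = 298.95 mg/(cm^2*24h)


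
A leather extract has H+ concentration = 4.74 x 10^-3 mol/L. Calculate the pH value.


pH = 2.32


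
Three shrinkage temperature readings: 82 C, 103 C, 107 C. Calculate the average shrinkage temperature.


97.3 C


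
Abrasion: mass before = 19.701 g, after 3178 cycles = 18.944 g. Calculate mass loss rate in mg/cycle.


Mass loss = 19.701 - 18.944 = 0.757 g
Rate = 0.757 / 3178 x 1000 = 0.238 mg/cycle


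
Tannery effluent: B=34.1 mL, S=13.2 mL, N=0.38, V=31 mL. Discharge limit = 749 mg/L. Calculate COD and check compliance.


COD = 2049.5 mg/L
Compliant: No

COD = (34.1 - 13.2) x 0.38 x 8000 / 31 = 2049.5 mg/L
Limit: 749 mg/L
Compliant: No


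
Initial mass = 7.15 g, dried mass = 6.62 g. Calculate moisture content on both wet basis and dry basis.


Moisture lost = 7.15 - 6.62 = 0.53 g
Wet basis MC = 0.53 / 7.15 x 100 = 7.4%
Dry basis MC = 0.53 / 6.62 x 100 = 8.0%


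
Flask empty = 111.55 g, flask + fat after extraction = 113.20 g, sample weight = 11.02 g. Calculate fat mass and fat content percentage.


Fat mass = 1.65 g
Fat content = 15.0%

Fat mass = 113.20 - 111.55 = 1.65 g
Fat% = 1.65 / 11.02 x 100 = 15.0%


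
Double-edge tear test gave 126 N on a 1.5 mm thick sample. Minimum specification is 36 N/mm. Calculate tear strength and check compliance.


Tear strength = 126 / 1.5 = 84.0 N/mm
Required minimum = 36 N/mm
Compliant: Yes


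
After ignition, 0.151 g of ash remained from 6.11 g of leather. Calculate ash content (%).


Ash% = 0.151 / 6.11 x 100
Ash% = 2.47%


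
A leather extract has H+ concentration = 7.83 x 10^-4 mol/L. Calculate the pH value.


pH = 3.11

pH = -log10[H+]
pH = -log10(7.83 x 10^-4) = 3.11


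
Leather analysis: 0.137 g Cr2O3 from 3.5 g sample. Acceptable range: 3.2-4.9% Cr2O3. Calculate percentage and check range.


Cr2O3% = 0.137 / 3.5 x 100 = 3.91%
Acceptable range: 3.2 to 4.9%
Within range: Yes


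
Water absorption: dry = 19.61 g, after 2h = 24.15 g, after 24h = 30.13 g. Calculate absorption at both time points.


2h absorption = 23.2%
24h absorption = 53.6%

WA (2h) = (24.15 - 19.61) / 19.61 x 100 = 23.2%
WA (24h) = (30.13 - 19.61) / 19.61 x 100 = 53.6%


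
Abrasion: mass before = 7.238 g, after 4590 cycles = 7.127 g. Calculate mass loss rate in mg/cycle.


Mass loss = 7.238 - 7.127 = 0.111 g
Rate = 0.111 / 4590 x 1000 = 0.024 mg/cycle


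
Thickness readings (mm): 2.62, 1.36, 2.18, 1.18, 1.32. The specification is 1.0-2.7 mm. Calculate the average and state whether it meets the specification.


Sum = 8.66
Average = 8.66 / 5 = 1.73 mm
Specification range: 1.0 to 2.7 mm
Within spec: Yes


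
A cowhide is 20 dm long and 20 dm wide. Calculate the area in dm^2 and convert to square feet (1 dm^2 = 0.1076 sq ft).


400 dm^2
43.04 sq ft

Area = 20 x 20 = 400 dm^2
Conversion: 400 x 0.1076 = 43.04 sq ft


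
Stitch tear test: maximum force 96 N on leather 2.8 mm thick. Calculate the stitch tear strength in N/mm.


Stitch tear strength = force / thickness
STS = 96 / 2.8 = 34.3 N/mm


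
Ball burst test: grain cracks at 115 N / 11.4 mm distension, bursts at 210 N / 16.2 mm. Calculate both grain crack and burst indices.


Crack index = 115 / 11.4 = 10.1 N/mm
Burst index = 210 / 16.2 = 13.0 N/mm


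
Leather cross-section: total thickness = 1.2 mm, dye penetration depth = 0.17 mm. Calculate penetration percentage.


14.2%

Penetration% = 0.17 / 1.2 x 100
Penetration = 14.2%


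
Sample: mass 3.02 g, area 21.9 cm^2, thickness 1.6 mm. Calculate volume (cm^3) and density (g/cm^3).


Thickness in cm = 1.6 / 10 = 0.16 cm
Volume = 21.9 x 0.16 = 3.504 cm^3
Density = 3.02 / 3.504 = 0.862 g/cm^3


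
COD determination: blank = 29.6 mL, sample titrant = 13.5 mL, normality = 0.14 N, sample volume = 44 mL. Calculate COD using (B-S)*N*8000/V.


COD = (29.6 - 13.5) x 0.14 x 8000 / 44
COD = 16.1 x 0.14 x 8000 / 44
COD = 409.8 mg/L


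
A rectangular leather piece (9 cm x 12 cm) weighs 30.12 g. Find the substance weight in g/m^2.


2788.9 g/m^2


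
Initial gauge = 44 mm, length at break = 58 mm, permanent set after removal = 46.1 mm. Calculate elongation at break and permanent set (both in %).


Elongation at break = (58 - 44) / 44 x 100 = 31.8%
Permanent set = (46.1 - 44) / 44 x 100 = 4.8%


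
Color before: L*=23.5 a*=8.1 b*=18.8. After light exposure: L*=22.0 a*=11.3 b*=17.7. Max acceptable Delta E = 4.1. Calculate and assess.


Delta E = 3.70
Passes: Yes


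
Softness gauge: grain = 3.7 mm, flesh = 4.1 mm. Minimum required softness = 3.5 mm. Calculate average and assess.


Average = (3.7 + 4.1) / 2 = 3.90 mm
Minimum = 3.5 mm
Meets requirement: Yes


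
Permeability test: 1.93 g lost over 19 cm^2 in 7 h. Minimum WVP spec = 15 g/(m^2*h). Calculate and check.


WVP = 145.11 g/(m^2*h)
Meets specification: Yes

WVP = 1.93 / (19 x 7) x 10000 = 145.11 g/(m^2*h)
Minimum: 15 g/(m^2*h)
Meets spec: Yes


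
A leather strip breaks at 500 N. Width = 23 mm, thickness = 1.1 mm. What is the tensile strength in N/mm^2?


Cross-sectional area = 23 x 1.1 = 25.3 mm^2
Tensile strength = 500 / 25.3 = 19.76 N/mm^2


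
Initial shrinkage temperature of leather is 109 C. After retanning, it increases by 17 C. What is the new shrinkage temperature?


New Ts = 109 + 17 = 126 C


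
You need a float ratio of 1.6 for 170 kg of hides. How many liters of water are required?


Water = hide weight x target ratio
Water = 170 x 1.6 = 272.0 L


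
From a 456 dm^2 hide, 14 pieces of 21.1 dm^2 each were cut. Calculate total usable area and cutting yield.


Usable area = 295.4 dm^2
Yield = 64.8%

Total usable = 14 x 21.1 = 295.4 dm^2
Yield = 295.4 / 456 x 100 = 64.8%


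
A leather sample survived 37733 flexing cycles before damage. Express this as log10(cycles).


4.58

log10(37733) = 4.58


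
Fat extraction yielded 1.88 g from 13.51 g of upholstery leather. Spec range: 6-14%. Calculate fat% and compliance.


Fat content = 13.9%
Compliant: Yes

Fat% = 1.88 / 13.51 x 100 = 13.9%
Spec range: 6-14%
Compliant: Yes


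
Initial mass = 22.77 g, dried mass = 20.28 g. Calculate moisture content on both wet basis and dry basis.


Wet basis = 10.9%
Dry basis = 12.3%

Moisture lost = 22.77 - 20.28 = 2.49 g
Wet basis MC = 2.49 / 22.77 x 100 = 10.9%
Dry basis MC = 2.49 / 20.28 x 100 = 12.3%


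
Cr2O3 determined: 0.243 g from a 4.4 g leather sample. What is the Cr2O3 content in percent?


Cr2O3% = 0.243 / 4.4 x 100
Cr2O3% = 5.52%


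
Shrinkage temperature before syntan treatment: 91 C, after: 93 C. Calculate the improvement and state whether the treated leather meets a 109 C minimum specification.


Improvement = 93 - 91 = 2 C
Spec check: 93 C >= 109 C? No


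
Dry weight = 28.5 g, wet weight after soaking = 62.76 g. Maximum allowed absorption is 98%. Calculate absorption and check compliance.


Absorption = 120.2%
Compliant: No

WA = (62.76 - 28.5) / 28.5 x 100 = 120.2%
Maximum allowed: 98%
Compliant: No


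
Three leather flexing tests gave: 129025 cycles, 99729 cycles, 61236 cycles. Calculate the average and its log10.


Average = 96663 cycles
log10 = 4.99


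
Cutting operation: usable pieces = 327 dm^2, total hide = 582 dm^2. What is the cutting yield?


56.2%


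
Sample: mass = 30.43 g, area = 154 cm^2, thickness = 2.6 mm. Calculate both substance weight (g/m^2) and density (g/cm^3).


Substance weight = 1976.0 g/m^2
Density = 0.760 g/cm^3


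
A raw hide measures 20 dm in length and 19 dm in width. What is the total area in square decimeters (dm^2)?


380 dm^2

Area = length x width
Area = 20 x 19 = 380 dm^2


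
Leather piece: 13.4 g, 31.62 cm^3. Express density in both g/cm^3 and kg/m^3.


0.424 g/cm^3
424 kg/m^3


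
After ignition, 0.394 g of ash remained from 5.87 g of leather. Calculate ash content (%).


Ash% = 0.394 / 5.87 x 100
Ash% = 6.71%


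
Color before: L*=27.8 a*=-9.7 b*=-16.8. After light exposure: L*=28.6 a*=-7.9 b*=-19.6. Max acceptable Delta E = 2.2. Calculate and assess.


dL = 0.8, da = 1.8, db = -2.8
dE = sqrt((0.8)^2 + (1.8)^2 + (-2.8)^2) = 3.42
Max = 2.2
Passes: No


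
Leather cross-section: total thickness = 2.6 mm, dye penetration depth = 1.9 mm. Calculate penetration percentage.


Penetration% = 1.9 / 2.6 x 100
Penetration = 73.1%


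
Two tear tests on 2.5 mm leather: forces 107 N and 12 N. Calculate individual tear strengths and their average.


Tear 1 = 107 / 2.5 = 42.8 N/mm
Tear 2 = 12 / 2.5 = 4.8 N/mm
Average = (42.8 + 4.8) / 2 = 23.8 N/mm


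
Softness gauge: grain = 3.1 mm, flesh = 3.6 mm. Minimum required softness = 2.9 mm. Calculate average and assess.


Average = (3.1 + 3.6) / 2 = 3.35 mm
Minimum = 2.9 mm
Meets requirement: Yes


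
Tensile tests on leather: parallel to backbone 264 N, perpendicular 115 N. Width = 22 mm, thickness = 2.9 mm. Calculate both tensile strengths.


Parallel = 4.14 N/mm^2
Perpendicular = 1.80 N/mm^2

Area = 22 x 2.9 = 63.8 mm^2
TS (parallel) = 264 / 63.8 = 4.14 N/mm^2
TS (perpendicular) = 115 / 63.8 = 1.80 N/mm^2


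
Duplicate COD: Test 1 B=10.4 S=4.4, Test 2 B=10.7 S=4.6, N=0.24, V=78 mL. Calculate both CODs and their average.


COD1 = (10.4 - 4.4) x 0.24 x 8000 / 78 = 147.7 mg/L
COD2 = (10.7 - 4.6) x 0.24 x 8000 / 78 = 150.2 mg/L
Average = (147.7 + 150.2) / 2 = 149.0 mg/L


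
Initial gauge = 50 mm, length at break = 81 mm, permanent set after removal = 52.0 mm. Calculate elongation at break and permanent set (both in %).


Elongation at break = 62.0%
Permanent set = 4.0%


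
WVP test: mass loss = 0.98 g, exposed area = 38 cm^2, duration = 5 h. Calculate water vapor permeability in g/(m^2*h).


WVP = mass_loss / (area x time) x 10000
WVP = 0.98 / (38 x 5) x 10000
WVP = 0.98 / 190 x 10000 = 51.58 g/(m^2*h)


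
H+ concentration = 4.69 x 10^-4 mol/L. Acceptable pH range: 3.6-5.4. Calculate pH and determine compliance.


pH = -log10(4.69 x 10^-4) = 3.33
Range: 3.6 to 5.4
Compliant: No


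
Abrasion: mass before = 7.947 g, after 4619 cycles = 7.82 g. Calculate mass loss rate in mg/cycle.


Mass loss = 7.947 - 7.82 = 0.127 g
Rate = 0.127 / 4619 x 1000 = 0.027 mg/cycle


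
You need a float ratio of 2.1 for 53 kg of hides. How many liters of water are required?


111.3 L


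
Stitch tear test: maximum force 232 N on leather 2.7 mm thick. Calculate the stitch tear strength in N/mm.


Stitch tear strength = force / thickness
STS = 232 / 2.7 = 85.9 N/mm


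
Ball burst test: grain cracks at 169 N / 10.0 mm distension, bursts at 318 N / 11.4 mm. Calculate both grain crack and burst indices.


Crack index = 16.9 N/mm
Burst index = 27.9 N/mm

Crack index = 169 / 10.0 = 16.9 N/mm
Burst index = 318 / 11.4 = 27.9 N/mm


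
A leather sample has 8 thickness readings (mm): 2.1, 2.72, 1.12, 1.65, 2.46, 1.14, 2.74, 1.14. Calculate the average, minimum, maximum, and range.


Sum = 15.07
Average = 15.07 / 8 = 1.88 mm
Minimum = 1.12 mm
Maximum = 2.74 mm
Range = 2.74 - 1.12 = 1.62 mm


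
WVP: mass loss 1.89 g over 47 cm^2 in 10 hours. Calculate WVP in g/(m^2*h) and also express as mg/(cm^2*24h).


WVP = 40.21 g/(m^2*h)
Daily rate = 96.51 mg/(cm^2*24h)


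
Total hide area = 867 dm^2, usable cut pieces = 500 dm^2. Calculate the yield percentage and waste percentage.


Yield = 57.7%
Waste = 42.3%

Yield = 500 / 867 x 100 = 57.7%
Waste = 867 - 500 = 367 dm^2
Waste% = 100 - 57.7 = 42.3%


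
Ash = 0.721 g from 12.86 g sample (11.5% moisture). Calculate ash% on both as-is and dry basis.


As-is ash = 5.61%
Dry-basis ash = 6.34%

As-is ash% = 0.721 / 12.86 x 100 = 5.61%
Dry mass = 12.86 x (100 - 11.5) / 100 = 11.3811 g
Dry-basis ash% = 0.721 / 11.3811 x 100 = 6.34%


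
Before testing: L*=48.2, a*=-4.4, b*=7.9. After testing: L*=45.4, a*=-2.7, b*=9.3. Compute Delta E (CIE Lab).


Delta E = 3.56

dL = 45.4 - 48.2 = -2.8
da = -2.7 - (-4.4) = 1.7
db = 9.3 - 7.9 = 1.4
dE = sqrt((-2.8)^2 + (1.7)^2 + (1.4)^2) = 3.56


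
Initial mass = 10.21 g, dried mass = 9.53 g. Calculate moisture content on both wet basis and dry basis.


Moisture lost = 10.21 - 9.53 = 0.68 g
Wet basis MC = 0.68 / 10.21 x 100 = 6.7%
Dry basis MC = 0.68 / 9.53 x 100 = 7.1%


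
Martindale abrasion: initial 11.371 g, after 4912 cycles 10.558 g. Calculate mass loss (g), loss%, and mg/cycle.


Mass loss = 0.813 g
Loss = 7.15%
Rate = 0.166 mg/cycle

Loss = 11.371 - 10.558 = 0.813 g
Loss% = 0.813 / 11.371 x 100 = 7.15%
Rate = 0.813 / 4912 x 1000 = 0.166 mg/cycle


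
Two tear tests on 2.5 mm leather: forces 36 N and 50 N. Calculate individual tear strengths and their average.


Tear 1 = 36 / 2.5 = 14.4 N/mm
Tear 2 = 50 / 2.5 = 20.0 N/mm
Average = (14.4 + 20.0) / 2 = 17.2 N/mm


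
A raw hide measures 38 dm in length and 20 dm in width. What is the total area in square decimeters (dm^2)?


Area = length x width
Area = 38 x 20 = 760 dm^2


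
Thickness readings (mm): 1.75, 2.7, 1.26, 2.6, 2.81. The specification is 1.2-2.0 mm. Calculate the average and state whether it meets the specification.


Sum = 11.12
Average = 11.12 / 5 = 2.22 mm
Specification range: 1.2 to 2.0 mm
Within spec: No


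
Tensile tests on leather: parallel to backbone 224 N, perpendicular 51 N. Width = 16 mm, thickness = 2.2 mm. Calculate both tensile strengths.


Parallel = 6.36 N/mm^2
Perpendicular = 1.45 N/mm^2

Area = 16 x 2.2 = 35.2 mm^2
TS (parallel) = 224 / 35.2 = 6.36 N/mm^2
TS (perpendicular) = 51 / 35.2 = 1.45 N/mm^2


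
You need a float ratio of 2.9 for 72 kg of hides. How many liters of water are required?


208.8 L


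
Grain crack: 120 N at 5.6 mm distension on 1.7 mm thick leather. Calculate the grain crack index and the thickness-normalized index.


Crack index = 120 / 5.6 = 21.4 N/mm
Normalized = 21.4 / 1.7 = 12.6 N/mm per mm


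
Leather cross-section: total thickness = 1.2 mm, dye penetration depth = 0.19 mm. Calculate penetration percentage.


15.8%


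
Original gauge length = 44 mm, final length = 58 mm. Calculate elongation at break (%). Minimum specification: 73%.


Elongation = 31.8%
Meets spec: No

Extension = 58 - 44 = 14 mm
Elongation = 14 / 44 x 100 = 31.8%
Minimum required: 73%
Meets specification: No


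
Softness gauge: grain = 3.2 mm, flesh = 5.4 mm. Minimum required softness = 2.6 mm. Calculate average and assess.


Average softness = 4.30 mm
Meets requirement: Yes


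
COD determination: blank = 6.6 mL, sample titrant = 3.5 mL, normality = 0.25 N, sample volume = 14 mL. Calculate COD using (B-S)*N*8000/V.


442.9 mg/L

COD = (6.6 - 3.5) x 0.25 x 8000 / 14
COD = 3.1 x 0.25 x 8000 / 14
COD = 442.9 mg/L


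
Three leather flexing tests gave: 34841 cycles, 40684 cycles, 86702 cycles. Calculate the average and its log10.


Average = (34841 + 40684 + 86702) / 3 = 54076 cycles
log10(54076) = 4.73


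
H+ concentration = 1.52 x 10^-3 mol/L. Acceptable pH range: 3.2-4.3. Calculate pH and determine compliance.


pH = 2.82
Compliant: No


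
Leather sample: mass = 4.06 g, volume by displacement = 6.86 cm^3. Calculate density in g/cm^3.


Density = mass / volume
Density = 4.06 / 6.86 = 0.592 g/cm^3


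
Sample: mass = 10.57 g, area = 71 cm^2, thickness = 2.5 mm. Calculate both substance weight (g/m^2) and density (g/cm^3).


SW = 10.57 / 71 x 10000 = 1488.7 g/m^2
Volume = 71 x 2.5 / 10 = 17.75 cm^3
Density = 10.57 / 17.75 = 0.595 g/cm^3


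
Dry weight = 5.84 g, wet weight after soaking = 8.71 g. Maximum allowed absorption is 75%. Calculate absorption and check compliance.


WA = (8.71 - 5.84) / 5.84 x 100 = 49.1%
Maximum allowed: 75%
Compliant: Yes


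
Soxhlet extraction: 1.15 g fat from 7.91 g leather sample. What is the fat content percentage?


Fat content = 1.15 / 7.91 x 100
Fat = 14.5%


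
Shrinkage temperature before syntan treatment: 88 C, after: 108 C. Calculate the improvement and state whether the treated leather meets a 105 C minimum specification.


Improvement = 20 C
Meets 105 C spec: Yes


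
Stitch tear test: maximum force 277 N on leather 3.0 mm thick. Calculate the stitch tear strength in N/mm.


Stitch tear strength = force / thickness
STS = 277 / 3.0 = 92.3 N/mm
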